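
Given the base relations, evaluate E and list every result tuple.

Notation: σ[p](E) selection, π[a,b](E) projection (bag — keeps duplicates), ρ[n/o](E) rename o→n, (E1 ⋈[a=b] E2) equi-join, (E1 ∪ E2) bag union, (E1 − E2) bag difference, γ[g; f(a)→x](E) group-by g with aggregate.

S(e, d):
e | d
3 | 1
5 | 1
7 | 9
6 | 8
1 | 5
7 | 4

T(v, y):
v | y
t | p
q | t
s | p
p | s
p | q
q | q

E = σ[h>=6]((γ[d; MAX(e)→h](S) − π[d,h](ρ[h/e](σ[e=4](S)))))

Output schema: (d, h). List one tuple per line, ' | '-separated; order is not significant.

Stepwise |·|:
  S → 6
  γ[d; MAX(e)→h](S) → 5
  S → 6
  σ[e=4](S) → 0
  ρ[h/e](σ[e=4](S)) → 0
  π[d,h](ρ[h/e](σ[e=4](S))) → 0
  (γ[d; MAX(e)→h](S) − π[d,h](ρ[h/e](σ[e=4](S)))) → 5
  σ[h>=6]((γ[d; MAX(e)→h](S) − π[d,h](ρ[h/e](σ[e=4](S))))) → 3

== RESULT ==
d | h
4 | 7
8 | 6
9 | 7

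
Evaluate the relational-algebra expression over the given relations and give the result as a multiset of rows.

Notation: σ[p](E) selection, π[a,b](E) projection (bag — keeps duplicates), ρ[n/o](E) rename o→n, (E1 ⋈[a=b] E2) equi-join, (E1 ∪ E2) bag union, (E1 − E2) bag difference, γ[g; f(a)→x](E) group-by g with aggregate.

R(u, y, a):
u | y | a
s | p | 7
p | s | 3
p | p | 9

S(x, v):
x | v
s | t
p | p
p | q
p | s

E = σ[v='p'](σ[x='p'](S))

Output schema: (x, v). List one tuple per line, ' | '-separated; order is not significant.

Stepwise |·|:
  S → 4
  σ[x='p'](S) → 3
  σ[v='p'](σ[x='p'](S)) → 1

== RESULT ==
x | v
p | p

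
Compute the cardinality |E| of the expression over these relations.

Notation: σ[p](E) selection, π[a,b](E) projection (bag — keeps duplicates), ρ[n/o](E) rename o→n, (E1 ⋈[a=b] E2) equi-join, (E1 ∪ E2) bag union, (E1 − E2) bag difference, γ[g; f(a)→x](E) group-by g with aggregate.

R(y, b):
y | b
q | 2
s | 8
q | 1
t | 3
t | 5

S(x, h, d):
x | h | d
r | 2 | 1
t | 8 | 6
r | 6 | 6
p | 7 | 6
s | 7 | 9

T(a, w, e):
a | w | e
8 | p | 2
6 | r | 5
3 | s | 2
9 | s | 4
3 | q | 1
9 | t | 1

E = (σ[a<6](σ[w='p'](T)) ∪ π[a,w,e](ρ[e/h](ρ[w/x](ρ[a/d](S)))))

Row counts bottom-up:
  T → 6
  σ[w='p'](T) → 1
  σ[a<6](σ[w='p'](T)) → 0
  S → 5
  ρ[a/d](S) → 5
  ρ[w/x](ρ[a/d](S)) → 5
  ρ[e/h](ρ[w/x](ρ[a/d](S))) → 5
  π[a,w,e](ρ[e/h](ρ[w/x](ρ[a/d](S)))) → 5
  (σ[a<6](σ[w='p'](T)) ∪ π[a,w,e](ρ[e/h](ρ[w/x](ρ[a/d](S))))) → 5

|E| = 5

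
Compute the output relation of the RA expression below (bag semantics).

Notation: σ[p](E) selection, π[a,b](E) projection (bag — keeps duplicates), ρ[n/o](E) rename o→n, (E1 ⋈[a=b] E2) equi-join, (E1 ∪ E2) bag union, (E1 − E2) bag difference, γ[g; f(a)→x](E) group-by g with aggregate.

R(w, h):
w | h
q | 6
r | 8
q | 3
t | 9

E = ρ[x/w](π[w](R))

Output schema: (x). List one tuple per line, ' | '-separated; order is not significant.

Row counts bottom-up:
  R → 4
  π[w](R) → 4
  ρ[x/w](π[w](R)) → 4

== RESULT ==
x
q
q
r
t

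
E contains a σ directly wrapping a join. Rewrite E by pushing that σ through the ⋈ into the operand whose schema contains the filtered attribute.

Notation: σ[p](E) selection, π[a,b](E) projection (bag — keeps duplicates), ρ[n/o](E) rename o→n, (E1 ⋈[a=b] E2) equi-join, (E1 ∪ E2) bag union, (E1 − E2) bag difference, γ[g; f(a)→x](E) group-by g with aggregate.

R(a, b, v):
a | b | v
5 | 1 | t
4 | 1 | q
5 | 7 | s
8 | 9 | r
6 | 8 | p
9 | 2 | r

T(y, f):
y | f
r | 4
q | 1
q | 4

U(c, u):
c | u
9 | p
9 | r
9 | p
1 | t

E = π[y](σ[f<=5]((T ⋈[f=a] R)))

σ filters on f, owned by the left side.
E' = π[y]((σ[f<=5](T) ⋈[f=a] R))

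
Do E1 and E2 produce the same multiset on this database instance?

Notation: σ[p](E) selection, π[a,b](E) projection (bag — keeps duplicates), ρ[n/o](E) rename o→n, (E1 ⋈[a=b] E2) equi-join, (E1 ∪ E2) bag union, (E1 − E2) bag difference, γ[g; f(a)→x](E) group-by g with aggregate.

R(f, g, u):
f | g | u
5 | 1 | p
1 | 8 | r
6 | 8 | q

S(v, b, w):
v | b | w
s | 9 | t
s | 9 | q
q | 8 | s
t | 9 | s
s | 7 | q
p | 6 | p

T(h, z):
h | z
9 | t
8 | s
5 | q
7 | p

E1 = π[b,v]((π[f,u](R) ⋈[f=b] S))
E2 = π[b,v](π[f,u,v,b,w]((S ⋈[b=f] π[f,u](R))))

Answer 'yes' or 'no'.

E1 per-node cardinality:
  R → 3
  π[f,u](R) → 3
  S → 6
  (π[f,u](R) ⋈[f=b] S) → 1
  π[b,v]((π[f,u](R) ⋈[f=b] S)) → 1
E2 per-node cardinality:
  S → 6
  R → 3
  π[f,u](R) → 3
  (S ⋈[b=f] π[f,u](R)) → 1
  π[f,u,v,b,w]((S ⋈[b=f] π[f,u](R))) → 1
  π[b,v](π[f,u,v,b,w]((S ⋈[b=f] π[f,u](R)))) → 1

E1 and E2 produce the same multiset:
b | v
6 | p

yes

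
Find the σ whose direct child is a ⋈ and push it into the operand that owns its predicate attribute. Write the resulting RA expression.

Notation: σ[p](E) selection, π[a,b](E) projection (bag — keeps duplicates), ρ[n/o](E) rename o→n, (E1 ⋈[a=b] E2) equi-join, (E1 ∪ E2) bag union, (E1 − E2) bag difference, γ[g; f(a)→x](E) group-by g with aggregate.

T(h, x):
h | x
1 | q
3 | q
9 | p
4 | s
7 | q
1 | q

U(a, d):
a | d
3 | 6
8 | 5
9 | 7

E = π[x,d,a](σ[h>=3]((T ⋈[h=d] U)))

σ filters on h, owned by the left side.
E' = π[x,d,a]((σ[h>=3](T) ⋈[h=d] U))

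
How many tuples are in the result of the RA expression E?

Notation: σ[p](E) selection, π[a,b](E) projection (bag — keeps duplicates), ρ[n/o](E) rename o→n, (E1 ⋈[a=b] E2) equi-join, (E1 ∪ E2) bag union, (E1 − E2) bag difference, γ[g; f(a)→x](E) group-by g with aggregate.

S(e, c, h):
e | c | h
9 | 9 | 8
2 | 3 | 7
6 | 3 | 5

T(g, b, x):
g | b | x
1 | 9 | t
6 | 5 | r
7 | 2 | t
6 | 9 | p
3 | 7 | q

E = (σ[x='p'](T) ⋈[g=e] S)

Stepwise |·|:
  T → 5
  σ[x='p'](T) → 1
  S → 3
  (σ[x='p'](T) ⋈[g=e] S) → 1

|E| = 1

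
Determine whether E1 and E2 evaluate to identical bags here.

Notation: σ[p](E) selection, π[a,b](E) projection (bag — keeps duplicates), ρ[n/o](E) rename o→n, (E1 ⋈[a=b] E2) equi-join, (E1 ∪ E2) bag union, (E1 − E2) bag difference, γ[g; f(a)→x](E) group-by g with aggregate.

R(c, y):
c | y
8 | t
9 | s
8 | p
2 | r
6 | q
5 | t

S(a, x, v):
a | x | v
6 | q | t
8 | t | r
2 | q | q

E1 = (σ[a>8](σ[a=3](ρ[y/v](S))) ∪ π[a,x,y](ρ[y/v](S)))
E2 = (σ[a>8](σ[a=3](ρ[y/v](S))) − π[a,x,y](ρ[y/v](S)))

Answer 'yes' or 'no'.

E1 subexpression sizes:
  S → 3
  ρ[y/v](S) → 3
  σ[a=3](ρ[y/v](S)) → 0
  σ[a>8](σ[a=3](ρ[y/v](S))) → 0
  S → 3
  ρ[y/v](S) → 3
  π[a,x,y](ρ[y/v](S)) → 3
  (σ[a>8](σ[a=3](ρ[y/v](S))) ∪ π[a,x,y](ρ[y/v](S))) → 3
E2 subexpression sizes:
  S → 3
  ρ[y/v](S) → 3
  σ[a=3](ρ[y/v](S)) → 0
  σ[a>8](σ[a=3](ρ[y/v](S))) → 0
  S → 3
  ρ[y/v](S) → 3
  π[a,x,y](ρ[y/v](S)) → 3
  (σ[a>8](σ[a=3](ρ[y/v](S))) − π[a,x,y](ρ[y/v](S))) → 0

E1 result:
a | x | y
2 | q | q
6 | q | t
8 | t | r
E2 result:
a | x | y
(0 rows)
Witness: (2, 'q', 'q') appears 1× in E1 but 0× in E2.

no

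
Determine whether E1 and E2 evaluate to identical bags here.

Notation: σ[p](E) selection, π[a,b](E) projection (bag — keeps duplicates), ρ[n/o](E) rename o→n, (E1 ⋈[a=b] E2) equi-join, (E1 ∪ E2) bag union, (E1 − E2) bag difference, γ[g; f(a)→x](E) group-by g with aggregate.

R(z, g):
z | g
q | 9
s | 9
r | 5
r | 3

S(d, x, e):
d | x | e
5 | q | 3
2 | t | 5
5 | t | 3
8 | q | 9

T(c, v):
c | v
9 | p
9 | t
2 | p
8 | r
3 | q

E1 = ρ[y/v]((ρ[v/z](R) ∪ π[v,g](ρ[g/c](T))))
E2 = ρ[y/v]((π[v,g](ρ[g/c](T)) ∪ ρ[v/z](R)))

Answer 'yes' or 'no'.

E1 row counts bottom-up:
  R → 4
  ρ[v/z](R) → 4
  T → 5
  ρ[g/c](T) → 5
  π[v,g](ρ[g/c](T)) → 5
  (ρ[v/z](R) ∪ π[v,g](ρ[g/c](T))) → 9
  ρ[y/v]((ρ[v/z](R) ∪ π[v,g](ρ[g/c](T)))) → 9
E2 row counts bottom-up:
  T → 5
  ρ[g/c](T) → 5
  π[v,g](ρ[g/c](T)) → 5
  R → 4
  ρ[v/z](R) → 4
  (π[v,g](ρ[g/c](T)) ∪ ρ[v/z](R)) → 9
  ρ[y/v]((π[v,g](ρ[g/c](T)) ∪ ρ[v/z](R))) → 9

E1 and E2 produce the same multiset:
y | g
p | 2
p | 9
q | 3
q | 9
r | 3
r | 5
r | 8
s | 9
t | 9

yes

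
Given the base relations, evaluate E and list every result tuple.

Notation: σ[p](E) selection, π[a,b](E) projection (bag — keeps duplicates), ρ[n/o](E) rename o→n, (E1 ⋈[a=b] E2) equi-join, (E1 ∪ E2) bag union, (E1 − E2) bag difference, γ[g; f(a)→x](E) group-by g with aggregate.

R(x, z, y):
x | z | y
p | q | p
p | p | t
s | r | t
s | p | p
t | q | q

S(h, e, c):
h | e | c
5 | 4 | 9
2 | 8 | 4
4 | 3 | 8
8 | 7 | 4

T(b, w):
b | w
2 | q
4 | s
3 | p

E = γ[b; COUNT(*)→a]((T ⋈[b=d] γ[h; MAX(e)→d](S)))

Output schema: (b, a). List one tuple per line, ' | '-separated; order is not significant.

Stepwise |·|:
  T → 3
  S → 4
  γ[h; MAX(e)→d](S) → 4
  (T ⋈[b=d] γ[h; MAX(e)→d](S)) → 2
  γ[b; COUNT(*)→a]((T ⋈[b=d] γ[h; MAX(e)→d](S))) → 2

== RESULT ==
b | a
3 | 1
4 | 1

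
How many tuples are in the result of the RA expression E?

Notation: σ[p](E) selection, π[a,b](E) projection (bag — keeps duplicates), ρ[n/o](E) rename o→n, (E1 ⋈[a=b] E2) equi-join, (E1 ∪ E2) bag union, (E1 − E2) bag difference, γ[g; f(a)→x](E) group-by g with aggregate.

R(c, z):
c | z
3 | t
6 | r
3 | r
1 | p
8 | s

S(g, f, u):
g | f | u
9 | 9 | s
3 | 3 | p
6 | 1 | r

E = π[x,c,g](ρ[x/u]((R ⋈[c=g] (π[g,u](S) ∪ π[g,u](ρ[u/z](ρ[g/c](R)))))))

Subexpression sizes:
  R → 5
  S → 3
  π[g,u](S) → 3
  R → 5
  ρ[g/c](R) → 5
  ρ[u/z](ρ[g/c](R)) → 5
  π[g,u](ρ[u/z](ρ[g/c](R))) → 5
  (π[g,u](S) ∪ π[g,u](ρ[u/z](ρ[g/c](R)))) → 8
  (R ⋈[c=g] (π[g,u](S) ∪ π[g,u](ρ[u/z](ρ[g/c](R))))) → 10
  ρ[x/u]((R ⋈[c=g] (π[g,u](S) ∪ π[g,u](ρ[u/z](ρ[g/c](R)))))) → 10
  π[x,c,g](ρ[x/u]((R ⋈[c=g] (π[g,u](S) ∪ π[g,u](ρ[u/z](ρ[g/c](R))))))) → 10

|E| = 10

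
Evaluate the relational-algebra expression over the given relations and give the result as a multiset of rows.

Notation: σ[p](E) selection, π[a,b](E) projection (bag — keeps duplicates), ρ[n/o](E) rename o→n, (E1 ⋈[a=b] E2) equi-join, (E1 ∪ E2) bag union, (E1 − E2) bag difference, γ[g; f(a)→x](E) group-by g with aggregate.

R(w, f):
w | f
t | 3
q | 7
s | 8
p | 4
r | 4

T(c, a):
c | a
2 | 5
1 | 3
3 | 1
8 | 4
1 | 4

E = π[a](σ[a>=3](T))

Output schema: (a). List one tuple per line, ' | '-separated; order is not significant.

Per-node cardinality:
  T → 5
  σ[a>=3](T) → 4
  π[a](σ[a>=3](T)) → 4

== RESULT ==
a
3
4
4
5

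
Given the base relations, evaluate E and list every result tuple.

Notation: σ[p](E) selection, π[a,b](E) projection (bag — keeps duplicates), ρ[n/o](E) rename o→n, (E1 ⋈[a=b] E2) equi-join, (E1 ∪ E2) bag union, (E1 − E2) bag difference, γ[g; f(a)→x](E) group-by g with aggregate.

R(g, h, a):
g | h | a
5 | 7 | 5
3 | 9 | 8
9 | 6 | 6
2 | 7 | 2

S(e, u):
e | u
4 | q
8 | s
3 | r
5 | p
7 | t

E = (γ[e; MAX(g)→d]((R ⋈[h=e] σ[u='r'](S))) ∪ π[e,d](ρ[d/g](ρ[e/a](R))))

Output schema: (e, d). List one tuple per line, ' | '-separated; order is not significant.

Subexpression sizes:
  R → 4
  S → 5
  σ[u='r'](S) → 1
  (R ⋈[h=e] σ[u='r'](S)) → 0
  γ[e; MAX(g)→d]((R ⋈[h=e] σ[u='r'](S))) → 0
  R → 4
  ρ[e/a](R) → 4
  ρ[d/g](ρ[e/a](R)) → 4
  π[e,d](ρ[d/g](ρ[e/a](R))) → 4
  (γ[e; MAX(g)→d]((R ⋈[h=e] σ[u='r'](S))) ∪ π[e,d](ρ[d/g](ρ[e/a](R)))) → 4

== RESULT ==
e | d
2 | 2
5 | 5
6 | 9
8 | 3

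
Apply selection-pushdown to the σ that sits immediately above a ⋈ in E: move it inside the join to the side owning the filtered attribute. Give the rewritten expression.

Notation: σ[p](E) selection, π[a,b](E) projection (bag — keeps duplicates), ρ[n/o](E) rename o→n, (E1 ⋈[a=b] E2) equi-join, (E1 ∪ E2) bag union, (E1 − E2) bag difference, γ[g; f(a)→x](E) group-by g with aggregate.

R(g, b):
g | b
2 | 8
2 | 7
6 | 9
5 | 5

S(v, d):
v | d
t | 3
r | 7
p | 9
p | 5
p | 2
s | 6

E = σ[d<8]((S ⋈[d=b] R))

σ filters on d, owned by the left side.
E' = (σ[d<8](S) ⋈[d=b] R)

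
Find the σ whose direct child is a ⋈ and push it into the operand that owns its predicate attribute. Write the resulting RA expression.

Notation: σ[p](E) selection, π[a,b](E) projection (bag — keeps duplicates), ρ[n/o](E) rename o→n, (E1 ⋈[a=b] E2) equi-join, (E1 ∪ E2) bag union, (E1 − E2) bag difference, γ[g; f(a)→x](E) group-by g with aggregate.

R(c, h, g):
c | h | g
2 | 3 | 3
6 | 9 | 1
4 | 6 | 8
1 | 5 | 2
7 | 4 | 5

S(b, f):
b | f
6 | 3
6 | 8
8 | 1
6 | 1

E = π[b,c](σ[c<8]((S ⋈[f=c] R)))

σ filters on c, owned by the right side.
E' = π[b,c]((S ⋈[f=c] σ[c<8](R)))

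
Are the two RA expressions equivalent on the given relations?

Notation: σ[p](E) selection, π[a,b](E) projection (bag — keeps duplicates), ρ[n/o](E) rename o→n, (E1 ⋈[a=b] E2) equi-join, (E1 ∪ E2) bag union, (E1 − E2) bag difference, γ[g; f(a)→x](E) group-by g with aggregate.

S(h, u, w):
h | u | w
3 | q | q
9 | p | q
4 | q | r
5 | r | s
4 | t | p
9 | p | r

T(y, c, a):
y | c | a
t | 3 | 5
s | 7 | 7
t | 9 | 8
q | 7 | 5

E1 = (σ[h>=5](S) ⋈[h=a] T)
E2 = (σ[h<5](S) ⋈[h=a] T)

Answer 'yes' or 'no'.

E1 subexpression sizes:
  S → 6
  σ[h>=5](S) → 3
  T → 4
  (σ[h>=5](S) ⋈[h=a] T) → 2
E2 subexpression sizes:
  S → 6
  σ[h<5](S) → 3
  T → 4
  (σ[h<5](S) ⋈[h=a] T) → 0

E1 result:
h | u | w | y | c | a
5 | r | s | q | 7 | 5
5 | r | s | t | 3 | 5
E2 result:
h | u | w | y | c | a
(0 rows)
Witness: (5, 'r', 's', 't', 3, 5) appears 1× in E1 but 0× in E2.

no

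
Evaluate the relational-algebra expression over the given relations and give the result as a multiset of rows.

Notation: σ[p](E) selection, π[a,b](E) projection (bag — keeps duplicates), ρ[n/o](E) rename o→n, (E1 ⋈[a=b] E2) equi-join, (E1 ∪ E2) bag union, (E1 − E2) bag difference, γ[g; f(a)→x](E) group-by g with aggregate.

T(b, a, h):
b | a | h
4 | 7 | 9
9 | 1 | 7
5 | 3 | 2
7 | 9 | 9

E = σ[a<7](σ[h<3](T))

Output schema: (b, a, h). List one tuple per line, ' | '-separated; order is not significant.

Subexpression sizes:
  T → 4
  σ[h<3](T) → 1
  σ[a<7](σ[h<3](T)) → 1

== RESULT ==
b | a | h
5 | 3 | 2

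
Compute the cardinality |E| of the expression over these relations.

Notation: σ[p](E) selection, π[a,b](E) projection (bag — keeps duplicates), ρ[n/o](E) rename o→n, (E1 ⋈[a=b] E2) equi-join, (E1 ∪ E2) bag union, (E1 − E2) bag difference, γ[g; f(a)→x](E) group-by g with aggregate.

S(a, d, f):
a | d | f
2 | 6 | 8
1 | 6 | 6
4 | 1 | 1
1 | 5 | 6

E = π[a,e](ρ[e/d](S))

Subexpression sizes:
  S → 4
  ρ[e/d](S) → 4
  π[a,e](ρ[e/d](S)) → 4

|E| = 4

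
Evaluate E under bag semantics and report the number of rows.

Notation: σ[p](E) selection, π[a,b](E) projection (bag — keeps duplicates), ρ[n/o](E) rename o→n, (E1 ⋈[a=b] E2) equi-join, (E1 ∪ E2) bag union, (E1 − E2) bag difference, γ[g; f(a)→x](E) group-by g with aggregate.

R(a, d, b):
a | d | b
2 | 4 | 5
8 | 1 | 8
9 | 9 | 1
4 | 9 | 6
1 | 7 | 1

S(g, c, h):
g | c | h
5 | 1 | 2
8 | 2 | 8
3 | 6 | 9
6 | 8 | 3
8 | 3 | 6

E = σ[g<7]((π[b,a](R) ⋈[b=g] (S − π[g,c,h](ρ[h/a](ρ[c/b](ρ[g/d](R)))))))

Per-node cardinality:
  R → 5
  π[b,a](R) → 5
  S → 5
  R → 5
  ρ[g/d](R) → 5
  ρ[c/b](ρ[g/d](R)) → 5
  ρ[h/a](ρ[c/b](ρ[g/d](R))) → 5
  π[g,c,h](ρ[h/a](ρ[c/b](ρ[g/d](R)))) → 5
  (S − π[g,c,h](ρ[h/a](ρ[c/b](ρ[g/d](R))))) → 5
  (π[b,a](R) ⋈[b=g] (S − π[g,c,h](ρ[h/a](ρ[c/b](ρ[g/d](R)))))) → 4
  σ[g<7]((π[b,a](R) ⋈[b=g] (S − π[g,c,h](ρ[h/a](ρ[c/b](ρ[g/d](R))))))) → 2

|E| = 2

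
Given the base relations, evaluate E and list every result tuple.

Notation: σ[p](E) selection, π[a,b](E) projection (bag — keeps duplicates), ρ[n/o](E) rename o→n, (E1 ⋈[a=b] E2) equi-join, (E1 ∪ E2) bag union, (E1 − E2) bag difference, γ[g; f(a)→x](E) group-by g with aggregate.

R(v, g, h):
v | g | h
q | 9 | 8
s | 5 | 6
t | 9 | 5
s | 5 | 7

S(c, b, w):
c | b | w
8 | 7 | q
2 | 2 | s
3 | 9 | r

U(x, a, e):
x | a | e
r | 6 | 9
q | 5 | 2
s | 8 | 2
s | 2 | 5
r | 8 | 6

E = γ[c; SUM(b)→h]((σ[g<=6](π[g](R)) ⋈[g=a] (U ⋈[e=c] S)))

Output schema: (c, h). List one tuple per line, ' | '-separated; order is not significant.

Row counts bottom-up:
  R → 4
  π[g](R) → 4
  σ[g<=6](π[g](R)) → 2
  U → 5
  S → 3
  (U ⋈[e=c] S) → 2
  (σ[g<=6](π[g](R)) ⋈[g=a] (U ⋈[e=c] S)) → 2
  γ[c; SUM(b)→h]((σ[g<=6](π[g](R)) ⋈[g=a] (U ⋈[e=c] S))) → 1

== RESULT ==
c | h
2 | 4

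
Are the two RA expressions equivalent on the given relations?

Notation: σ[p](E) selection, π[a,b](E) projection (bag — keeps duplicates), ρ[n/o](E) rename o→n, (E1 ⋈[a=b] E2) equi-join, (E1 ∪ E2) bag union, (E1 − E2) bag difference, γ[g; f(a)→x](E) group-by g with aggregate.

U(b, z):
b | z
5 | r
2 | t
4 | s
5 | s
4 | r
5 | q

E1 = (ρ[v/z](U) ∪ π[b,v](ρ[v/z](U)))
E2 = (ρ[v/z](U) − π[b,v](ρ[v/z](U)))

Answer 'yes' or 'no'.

E1 row counts bottom-up:
  U → 6
  ρ[v/z](U) → 6
  U → 6
  ρ[v/z](U) → 6
  π[b,v](ρ[v/z](U)) → 6
  (ρ[v/z](U) ∪ π[b,v](ρ[v/z](U))) → 12
E2 row counts bottom-up:
  U → 6
  ρ[v/z](U) → 6
  U → 6
  ρ[v/z](U) → 6
  π[b,v](ρ[v/z](U)) → 6
  (ρ[v/z](U) − π[b,v](ρ[v/z](U))) → 0

E1 result:
b | v
2 | t
2 | t
4 | r
4 | r
4 | s
4 | s
5 | q
5 | q
5 | r
5 | r
5 | s
5 | s
E2 result:
b | v
(0 rows)
Witness: (4, 's') appears 2× in E1 but 0× in E2.

no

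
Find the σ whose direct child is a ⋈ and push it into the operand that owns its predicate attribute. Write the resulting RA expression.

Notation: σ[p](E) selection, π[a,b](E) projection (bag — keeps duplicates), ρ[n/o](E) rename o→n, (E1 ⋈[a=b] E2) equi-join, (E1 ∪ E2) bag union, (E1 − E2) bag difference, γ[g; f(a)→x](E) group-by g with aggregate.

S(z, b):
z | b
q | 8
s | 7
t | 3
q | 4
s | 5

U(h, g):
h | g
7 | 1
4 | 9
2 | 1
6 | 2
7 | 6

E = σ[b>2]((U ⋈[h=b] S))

σ filters on b, owned by the right side.
E' = (U ⋈[h=b] σ[b>2](S))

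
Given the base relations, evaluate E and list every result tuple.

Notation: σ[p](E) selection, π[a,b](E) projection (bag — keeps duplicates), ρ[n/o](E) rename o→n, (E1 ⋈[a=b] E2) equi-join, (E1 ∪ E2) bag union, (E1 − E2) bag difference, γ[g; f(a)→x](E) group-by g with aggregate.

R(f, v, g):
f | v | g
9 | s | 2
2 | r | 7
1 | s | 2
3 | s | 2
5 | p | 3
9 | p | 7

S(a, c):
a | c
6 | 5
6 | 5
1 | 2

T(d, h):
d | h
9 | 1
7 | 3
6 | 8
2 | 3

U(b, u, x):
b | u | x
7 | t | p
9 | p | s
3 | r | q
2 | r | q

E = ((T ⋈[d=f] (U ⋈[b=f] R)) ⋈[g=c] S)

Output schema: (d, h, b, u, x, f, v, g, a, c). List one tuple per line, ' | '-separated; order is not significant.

Per-node cardinality:
  T → 4
  U → 4
  R → 6
  (U ⋈[b=f] R) → 4
  (T ⋈[d=f] (U ⋈[b=f] R)) → 3
  S → 3
  ((T ⋈[d=f] (U ⋈[b=f] R)) ⋈[g=c] S) → 1

== RESULT ==
d | h | b | u | x | f | v | g | a | c
9 | 1 | 9 | p | s | 9 | s | 2 | 1 | 2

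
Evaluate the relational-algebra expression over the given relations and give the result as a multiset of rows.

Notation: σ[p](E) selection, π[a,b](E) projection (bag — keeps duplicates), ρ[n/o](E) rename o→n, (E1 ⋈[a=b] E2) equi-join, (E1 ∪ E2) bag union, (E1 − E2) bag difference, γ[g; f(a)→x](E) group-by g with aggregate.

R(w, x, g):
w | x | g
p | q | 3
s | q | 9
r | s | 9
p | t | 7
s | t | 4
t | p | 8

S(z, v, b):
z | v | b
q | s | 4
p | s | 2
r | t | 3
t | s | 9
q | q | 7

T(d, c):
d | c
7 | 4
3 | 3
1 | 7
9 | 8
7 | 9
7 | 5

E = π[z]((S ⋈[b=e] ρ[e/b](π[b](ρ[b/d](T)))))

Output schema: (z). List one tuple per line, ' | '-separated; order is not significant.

Row counts bottom-up:
  S → 5
  T → 6
  ρ[b/d](T) → 6
  π[b](ρ[b/d](T)) → 6
  ρ[e/b](π[b](ρ[b/d](T))) → 6
  (S ⋈[b=e] ρ[e/b](π[b](ρ[b/d](T)))) → 5
  π[z]((S ⋈[b=e] ρ[e/b](π[b](ρ[b/d](T))))) → 5

== RESULT ==
z
q
q
q
r
t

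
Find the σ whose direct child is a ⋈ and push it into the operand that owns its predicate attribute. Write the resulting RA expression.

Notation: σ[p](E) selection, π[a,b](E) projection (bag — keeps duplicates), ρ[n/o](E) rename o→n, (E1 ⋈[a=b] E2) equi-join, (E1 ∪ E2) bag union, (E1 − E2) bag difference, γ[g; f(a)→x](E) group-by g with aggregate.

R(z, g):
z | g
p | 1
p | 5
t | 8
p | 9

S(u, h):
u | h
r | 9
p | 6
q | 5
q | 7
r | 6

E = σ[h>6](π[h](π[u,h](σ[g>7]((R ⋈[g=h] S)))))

σ filters on g, owned by the left side.
E' = σ[h>6](π[h](π[u,h]((σ[g>7](R) ⋈[g=h] S))))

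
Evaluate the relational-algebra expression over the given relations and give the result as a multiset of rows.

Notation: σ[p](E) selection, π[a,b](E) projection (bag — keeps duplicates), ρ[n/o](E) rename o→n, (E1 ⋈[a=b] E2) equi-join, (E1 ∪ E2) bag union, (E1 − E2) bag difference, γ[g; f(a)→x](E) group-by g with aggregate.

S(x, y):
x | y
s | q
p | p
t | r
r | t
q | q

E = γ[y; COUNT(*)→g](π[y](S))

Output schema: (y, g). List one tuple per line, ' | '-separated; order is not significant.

Stepwise |·|:
  S → 5
  π[y](S) → 5
  γ[y; COUNT(*)→g](π[y](S)) → 4

== RESULT ==
y | g
p | 1
q | 2
r | 1
t | 1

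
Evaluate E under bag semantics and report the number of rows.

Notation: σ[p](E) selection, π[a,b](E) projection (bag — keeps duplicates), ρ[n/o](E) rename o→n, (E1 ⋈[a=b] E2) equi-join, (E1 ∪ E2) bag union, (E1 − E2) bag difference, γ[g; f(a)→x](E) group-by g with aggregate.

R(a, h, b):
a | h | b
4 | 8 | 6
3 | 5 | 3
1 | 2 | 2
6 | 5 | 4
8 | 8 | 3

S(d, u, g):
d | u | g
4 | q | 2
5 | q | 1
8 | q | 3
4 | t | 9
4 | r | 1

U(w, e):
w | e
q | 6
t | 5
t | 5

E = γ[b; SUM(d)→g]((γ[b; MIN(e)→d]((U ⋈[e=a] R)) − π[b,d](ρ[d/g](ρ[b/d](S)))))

Row counts bottom-up:
  U → 3
  R → 5
  (U ⋈[e=a] R) → 1
  γ[b; MIN(e)→d]((U ⋈[e=a] R)) → 1
  S → 5
  ρ[b/d](S) → 5
  ρ[d/g](ρ[b/d](S)) → 5
  π[b,d](ρ[d/g](ρ[b/d](S))) → 5
  (γ[b; MIN(e)→d]((U ⋈[e=a] R)) − π[b,d](ρ[d/g](ρ[b/d](S)))) → 1
  γ[b; SUM(d)→g]((γ[b; MIN(e)→d]((U ⋈[e=a] R)) − π[b,d](ρ[d/g](ρ[b/d](S))))) → 1

|E| = 1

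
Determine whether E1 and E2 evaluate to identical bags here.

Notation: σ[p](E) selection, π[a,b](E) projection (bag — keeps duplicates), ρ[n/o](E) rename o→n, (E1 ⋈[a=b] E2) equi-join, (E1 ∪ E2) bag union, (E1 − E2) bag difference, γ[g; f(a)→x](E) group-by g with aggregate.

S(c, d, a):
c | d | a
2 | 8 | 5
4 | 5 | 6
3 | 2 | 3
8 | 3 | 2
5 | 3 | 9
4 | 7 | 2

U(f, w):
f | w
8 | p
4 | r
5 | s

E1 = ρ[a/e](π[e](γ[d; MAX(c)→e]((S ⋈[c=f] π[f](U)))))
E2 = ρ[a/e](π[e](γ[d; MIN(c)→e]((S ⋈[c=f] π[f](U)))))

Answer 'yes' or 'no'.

E1 stepwise |·|:
  S → 6
  U → 3
  π[f](U) → 3
  (S ⋈[c=f] π[f](U)) → 4
  γ[d; MAX(c)→e]((S ⋈[c=f] π[f](U))) → 3
  π[e](γ[d; MAX(c)→e]((S ⋈[c=f] π[f](U)))) → 3
  ρ[a/e](π[e](γ[d; MAX(c)→e]((S ⋈[c=f] π[f](U))))) → 3
E2 stepwise |·|:
  S → 6
  U → 3
  π[f](U) → 3
  (S ⋈[c=f] π[f](U)) → 4
  γ[d; MIN(c)→e]((S ⋈[c=f] π[f](U))) → 3
  π[e](γ[d; MIN(c)→e]((S ⋈[c=f] π[f](U)))) → 3
  ρ[a/e](π[e](γ[d; MIN(c)→e]((S ⋈[c=f] π[f](U))))) → 3

E1 result:
a
4
4
8
E2 result:
a
4
4
5
Witness: (8,) appears 1× in E1 but 0× in E2.

no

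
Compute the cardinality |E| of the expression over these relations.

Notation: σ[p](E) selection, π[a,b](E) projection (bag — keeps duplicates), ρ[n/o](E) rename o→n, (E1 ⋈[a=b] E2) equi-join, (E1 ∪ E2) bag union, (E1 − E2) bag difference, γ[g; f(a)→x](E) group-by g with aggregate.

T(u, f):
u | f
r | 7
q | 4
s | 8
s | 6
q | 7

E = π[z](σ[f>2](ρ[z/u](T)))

Row counts bottom-up:
  T → 5
  ρ[z/u](T) → 5
  σ[f>2](ρ[z/u](T)) → 5
  π[z](σ[f>2](ρ[z/u](T))) → 5

|E| = 5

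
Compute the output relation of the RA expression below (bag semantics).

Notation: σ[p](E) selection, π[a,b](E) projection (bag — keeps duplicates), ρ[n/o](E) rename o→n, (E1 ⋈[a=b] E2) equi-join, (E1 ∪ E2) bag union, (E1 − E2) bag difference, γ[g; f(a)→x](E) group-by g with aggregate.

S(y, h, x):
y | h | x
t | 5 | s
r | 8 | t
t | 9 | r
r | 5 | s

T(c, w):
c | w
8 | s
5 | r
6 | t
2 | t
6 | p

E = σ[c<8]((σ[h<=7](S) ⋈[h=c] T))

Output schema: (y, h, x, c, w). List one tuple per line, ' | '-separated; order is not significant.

Row counts bottom-up:
  S → 4
  σ[h<=7](S) → 2
  T → 5
  (σ[h<=7](S) ⋈[h=c] T) → 2
  σ[c<8]((σ[h<=7](S) ⋈[h=c] T)) → 2

== RESULT ==
y | h | x | c | w
r | 5 | s | 5 | r
t | 5 | s | 5 | r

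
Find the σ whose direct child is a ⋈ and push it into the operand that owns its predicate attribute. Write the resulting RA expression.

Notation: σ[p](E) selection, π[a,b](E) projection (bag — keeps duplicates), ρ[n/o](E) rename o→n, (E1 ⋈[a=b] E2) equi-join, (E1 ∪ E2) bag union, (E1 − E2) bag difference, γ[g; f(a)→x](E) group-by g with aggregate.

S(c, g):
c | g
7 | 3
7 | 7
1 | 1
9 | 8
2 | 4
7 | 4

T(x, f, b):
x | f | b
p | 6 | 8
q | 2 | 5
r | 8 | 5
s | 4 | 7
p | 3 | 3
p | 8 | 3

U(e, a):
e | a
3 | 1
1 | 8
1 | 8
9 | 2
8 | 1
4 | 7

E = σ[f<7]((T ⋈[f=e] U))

σ filters on f, owned by the left side.
E' = (σ[f<7](T) ⋈[f=e] U)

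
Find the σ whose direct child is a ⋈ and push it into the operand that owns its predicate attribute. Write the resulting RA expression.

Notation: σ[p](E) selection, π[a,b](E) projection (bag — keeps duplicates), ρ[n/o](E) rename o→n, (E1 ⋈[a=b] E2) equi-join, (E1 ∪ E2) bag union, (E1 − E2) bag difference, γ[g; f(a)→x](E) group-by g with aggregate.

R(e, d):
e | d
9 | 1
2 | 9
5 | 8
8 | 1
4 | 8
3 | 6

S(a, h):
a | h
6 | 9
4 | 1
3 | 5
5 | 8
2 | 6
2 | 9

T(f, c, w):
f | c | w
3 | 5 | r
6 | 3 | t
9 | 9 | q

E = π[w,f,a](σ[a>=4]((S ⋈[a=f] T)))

σ filters on a, owned by the left side.
E' = π[w,f,a]((σ[a>=4](S) ⋈[a=f] T))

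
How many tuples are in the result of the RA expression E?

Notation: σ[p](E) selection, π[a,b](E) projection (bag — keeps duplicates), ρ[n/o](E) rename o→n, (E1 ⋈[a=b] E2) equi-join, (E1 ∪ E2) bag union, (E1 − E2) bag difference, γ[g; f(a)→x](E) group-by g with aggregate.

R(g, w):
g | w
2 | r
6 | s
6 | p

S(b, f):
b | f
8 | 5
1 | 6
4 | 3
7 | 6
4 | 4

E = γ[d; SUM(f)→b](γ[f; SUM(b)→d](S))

Stepwise |·|:
  S → 5
  γ[f; SUM(b)→d](S) → 4
  γ[d; SUM(f)→b](γ[f; SUM(b)→d](S)) → 2

|E| = 2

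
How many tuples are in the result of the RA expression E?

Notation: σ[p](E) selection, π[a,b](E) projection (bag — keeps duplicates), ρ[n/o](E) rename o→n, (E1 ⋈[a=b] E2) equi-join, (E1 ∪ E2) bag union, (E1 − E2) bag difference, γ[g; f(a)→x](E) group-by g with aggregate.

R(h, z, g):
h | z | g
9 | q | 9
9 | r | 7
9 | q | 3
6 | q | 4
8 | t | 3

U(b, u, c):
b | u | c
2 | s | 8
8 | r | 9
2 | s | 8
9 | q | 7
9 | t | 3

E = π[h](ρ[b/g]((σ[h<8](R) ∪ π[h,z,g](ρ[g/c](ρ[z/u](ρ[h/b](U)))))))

Stepwise |·|:
  R → 5
  σ[h<8](R) → 1
  U → 5
  ρ[h/b](U) → 5
  ρ[z/u](ρ[h/b](U)) → 5
  ρ[g/c](ρ[z/u](ρ[h/b](U))) → 5
  π[h,z,g](ρ[g/c](ρ[z/u](ρ[h/b](U)))) → 5
  (σ[h<8](R) ∪ π[h,z,g](ρ[g/c](ρ[z/u](ρ[h/b](U))))) → 6
  ρ[b/g]((σ[h<8](R) ∪ π[h,z,g](ρ[g/c](ρ[z/u](ρ[h/b](U)))))) → 6
  π[h](ρ[b/g]((σ[h<8](R) ∪ π[h,z,g](ρ[g/c](ρ[z/u](ρ[h/b](U))))))) → 6

|E| = 6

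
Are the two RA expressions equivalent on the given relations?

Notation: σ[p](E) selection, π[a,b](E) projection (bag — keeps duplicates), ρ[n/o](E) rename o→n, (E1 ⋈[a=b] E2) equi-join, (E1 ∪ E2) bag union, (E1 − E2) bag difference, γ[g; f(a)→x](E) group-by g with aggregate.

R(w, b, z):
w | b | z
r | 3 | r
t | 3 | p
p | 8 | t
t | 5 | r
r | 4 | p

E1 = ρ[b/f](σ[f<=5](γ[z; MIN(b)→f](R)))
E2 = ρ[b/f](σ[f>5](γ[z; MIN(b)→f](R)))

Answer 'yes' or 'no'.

E1 stepwise |·|:
  R → 5
  γ[z; MIN(b)→f](R) → 3
  σ[f<=5](γ[z; MIN(b)→f](R)) → 2
  ρ[b/f](σ[f<=5](γ[z; MIN(b)→f](R))) → 2
E2 stepwise |·|:
  R → 5
  γ[z; MIN(b)→f](R) → 3
  σ[f>5](γ[z; MIN(b)→f](R)) → 1
  ρ[b/f](σ[f>5](γ[z; MIN(b)→f](R))) → 1

E1 result:
z | b
p | 3
r | 3
E2 result:
z | b
t | 8
Witness: ('t', 8) appears 0× in E1 but 1× in E2.

no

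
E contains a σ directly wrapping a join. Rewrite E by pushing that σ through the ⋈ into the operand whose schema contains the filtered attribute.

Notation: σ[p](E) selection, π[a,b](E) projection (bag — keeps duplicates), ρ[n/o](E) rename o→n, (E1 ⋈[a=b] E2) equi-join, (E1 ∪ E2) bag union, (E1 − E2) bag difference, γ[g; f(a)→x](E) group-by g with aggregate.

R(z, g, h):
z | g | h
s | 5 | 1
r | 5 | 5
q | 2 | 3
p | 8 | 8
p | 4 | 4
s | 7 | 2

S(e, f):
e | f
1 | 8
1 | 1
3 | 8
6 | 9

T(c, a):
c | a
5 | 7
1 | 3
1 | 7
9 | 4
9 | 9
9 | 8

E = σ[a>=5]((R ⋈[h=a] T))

σ filters on a, owned by the right side.
E' = (R ⋈[h=a] σ[a>=5](T))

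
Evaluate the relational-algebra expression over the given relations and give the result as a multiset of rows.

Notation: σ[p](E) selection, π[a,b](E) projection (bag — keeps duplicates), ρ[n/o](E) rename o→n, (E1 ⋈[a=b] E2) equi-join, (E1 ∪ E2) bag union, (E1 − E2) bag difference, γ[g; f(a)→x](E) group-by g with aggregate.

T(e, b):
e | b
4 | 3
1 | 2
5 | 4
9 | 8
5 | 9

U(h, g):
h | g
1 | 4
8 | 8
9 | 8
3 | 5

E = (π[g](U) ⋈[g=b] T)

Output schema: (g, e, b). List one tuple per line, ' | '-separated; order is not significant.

Subexpression sizes:
  U → 4
  π[g](U) → 4
  T → 5
  (π[g](U) ⋈[g=b] T) → 3

== RESULT ==
g | e | b
4 | 5 | 4
8 | 9 | 8
8 | 9 | 8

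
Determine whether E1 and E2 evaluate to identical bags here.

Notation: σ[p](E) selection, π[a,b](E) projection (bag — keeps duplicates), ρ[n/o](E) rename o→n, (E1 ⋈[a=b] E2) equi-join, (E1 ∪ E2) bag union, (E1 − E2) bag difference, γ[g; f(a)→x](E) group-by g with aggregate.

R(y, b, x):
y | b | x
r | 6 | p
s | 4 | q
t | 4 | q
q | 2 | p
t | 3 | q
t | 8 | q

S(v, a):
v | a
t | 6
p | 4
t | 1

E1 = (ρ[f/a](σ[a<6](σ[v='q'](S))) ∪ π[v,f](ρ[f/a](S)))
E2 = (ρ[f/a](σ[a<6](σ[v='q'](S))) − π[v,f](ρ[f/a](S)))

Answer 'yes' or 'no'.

E1 stepwise |·|:
  S → 3
  σ[v='q'](S) → 0
  σ[a<6](σ[v='q'](S)) → 0
  ρ[f/a](σ[a<6](σ[v='q'](S))) → 0
  S → 3
  ρ[f/a](S) → 3
  π[v,f](ρ[f/a](S)) → 3
  (ρ[f/a](σ[a<6](σ[v='q'](S))) ∪ π[v,f](ρ[f/a](S))) → 3
E2 stepwise |·|:
  S → 3
  σ[v='q'](S) → 0
  σ[a<6](σ[v='q'](S)) → 0
  ρ[f/a](σ[a<6](σ[v='q'](S))) → 0
  S → 3
  ρ[f/a](S) → 3
  π[v,f](ρ[f/a](S)) → 3
  (ρ[f/a](σ[a<6](σ[v='q'](S))) − π[v,f](ρ[f/a](S))) → 0

E1 result:
v | f
p | 4
t | 1
t | 6
E2 result:
v | f
(0 rows)
Witness: ('p', 4) appears 1× in E1 but 0× in E2.

no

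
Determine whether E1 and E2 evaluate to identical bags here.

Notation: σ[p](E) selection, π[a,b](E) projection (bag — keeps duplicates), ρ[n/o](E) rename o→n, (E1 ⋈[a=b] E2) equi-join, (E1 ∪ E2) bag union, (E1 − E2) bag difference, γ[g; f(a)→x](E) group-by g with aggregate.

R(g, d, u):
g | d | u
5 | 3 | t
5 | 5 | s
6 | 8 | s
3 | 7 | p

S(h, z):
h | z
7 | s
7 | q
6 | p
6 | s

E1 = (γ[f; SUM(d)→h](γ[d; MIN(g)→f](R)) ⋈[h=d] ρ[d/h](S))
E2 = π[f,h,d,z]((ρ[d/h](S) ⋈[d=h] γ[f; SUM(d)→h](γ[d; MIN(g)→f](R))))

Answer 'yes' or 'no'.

E1 subexpression sizes:
  R → 4
  γ[d; MIN(g)→f](R) → 4
  γ[f; SUM(d)→h](γ[d; MIN(g)→f](R)) → 3
  S → 4
  ρ[d/h](S) → 4
  (γ[f; SUM(d)→h](γ[d; MIN(g)→f](R)) ⋈[h=d] ρ[d/h](S)) → 2
E2 subexpression sizes:
  S → 4
  ρ[d/h](S) → 4
  R → 4
  γ[d; MIN(g)→f](R) → 4
  γ[f; SUM(d)→h](γ[d; MIN(g)→f](R)) → 3
  (ρ[d/h](S) ⋈[d=h] γ[f; SUM(d)→h](γ[d; MIN(g)→f](R))) → 2
  π[f,h,d,z]((ρ[d/h](S) ⋈[d=h] γ[f; SUM(d)→h](γ[d; MIN(g)→f](R)))) → 2

E1 and E2 produce the same multiset:
f | h | d | z
3 | 7 | 7 | q
3 | 7 | 7 | s

yes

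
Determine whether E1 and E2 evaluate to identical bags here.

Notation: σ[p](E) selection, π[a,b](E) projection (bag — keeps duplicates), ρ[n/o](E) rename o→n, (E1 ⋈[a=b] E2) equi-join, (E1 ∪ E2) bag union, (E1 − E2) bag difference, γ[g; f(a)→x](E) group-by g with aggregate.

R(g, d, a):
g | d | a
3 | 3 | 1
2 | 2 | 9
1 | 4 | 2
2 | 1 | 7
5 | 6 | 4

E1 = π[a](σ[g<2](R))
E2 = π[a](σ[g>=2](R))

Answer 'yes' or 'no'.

E1 stepwise |·|:
  R → 5
  σ[g<2](R) → 1
  π[a](σ[g<2](R)) → 1
E2 stepwise |·|:
  R → 5
  σ[g>=2](R) → 4
  π[a](σ[g>=2](R)) → 4

E1 result:
a
2
E2 result:
a
1
4
7
9
Witness: (1,) appears 0× in E1 but 1× in E2.

no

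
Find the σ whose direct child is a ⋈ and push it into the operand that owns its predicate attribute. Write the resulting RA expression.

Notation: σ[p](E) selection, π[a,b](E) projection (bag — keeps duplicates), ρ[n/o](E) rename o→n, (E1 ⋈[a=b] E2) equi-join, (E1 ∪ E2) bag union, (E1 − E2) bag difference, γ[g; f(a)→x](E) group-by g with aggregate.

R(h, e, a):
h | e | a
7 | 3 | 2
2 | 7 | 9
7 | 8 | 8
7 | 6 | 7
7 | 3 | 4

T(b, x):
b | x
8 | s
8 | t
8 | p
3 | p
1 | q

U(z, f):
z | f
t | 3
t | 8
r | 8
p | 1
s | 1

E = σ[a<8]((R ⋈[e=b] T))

σ filters on a, owned by the left side.
E' = (σ[a<8](R) ⋈[e=b] T)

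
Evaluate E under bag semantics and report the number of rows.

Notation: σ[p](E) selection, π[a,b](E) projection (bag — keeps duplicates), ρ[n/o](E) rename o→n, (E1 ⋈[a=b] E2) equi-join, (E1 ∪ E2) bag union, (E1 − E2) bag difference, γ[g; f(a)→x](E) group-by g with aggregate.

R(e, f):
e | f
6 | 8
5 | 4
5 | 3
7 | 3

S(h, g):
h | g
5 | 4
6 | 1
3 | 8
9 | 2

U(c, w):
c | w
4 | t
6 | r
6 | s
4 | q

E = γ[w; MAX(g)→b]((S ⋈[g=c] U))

Row counts bottom-up:
  S → 4
  U → 4
  (S ⋈[g=c] U) → 2
  γ[w; MAX(g)→b]((S ⋈[g=c] U)) → 2

|E| = 2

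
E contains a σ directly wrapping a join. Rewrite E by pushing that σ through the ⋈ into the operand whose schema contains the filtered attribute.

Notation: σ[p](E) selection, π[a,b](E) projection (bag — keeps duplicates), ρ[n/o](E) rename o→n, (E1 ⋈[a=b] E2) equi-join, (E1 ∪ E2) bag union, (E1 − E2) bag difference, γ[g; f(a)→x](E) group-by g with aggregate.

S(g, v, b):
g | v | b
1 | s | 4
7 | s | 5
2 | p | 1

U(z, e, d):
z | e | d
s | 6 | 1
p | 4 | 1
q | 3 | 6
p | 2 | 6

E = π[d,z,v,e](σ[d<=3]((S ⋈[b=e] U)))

σ filters on d, owned by the right side.
E' = π[d,z,v,e]((S ⋈[b=e] σ[d<=3](U)))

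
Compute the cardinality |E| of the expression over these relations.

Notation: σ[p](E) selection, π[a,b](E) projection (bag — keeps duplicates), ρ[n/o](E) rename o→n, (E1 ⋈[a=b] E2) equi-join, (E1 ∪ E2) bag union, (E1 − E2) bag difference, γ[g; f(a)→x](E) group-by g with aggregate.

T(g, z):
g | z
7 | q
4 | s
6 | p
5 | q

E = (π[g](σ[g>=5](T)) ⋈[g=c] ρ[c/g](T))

Subexpression sizes:
  T → 4
  σ[g>=5](T) → 3
  π[g](σ[g>=5](T)) → 3
  T → 4
  ρ[c/g](T) → 4
  (π[g](σ[g>=5](T)) ⋈[g=c] ρ[c/g](T)) → 3

|E| = 3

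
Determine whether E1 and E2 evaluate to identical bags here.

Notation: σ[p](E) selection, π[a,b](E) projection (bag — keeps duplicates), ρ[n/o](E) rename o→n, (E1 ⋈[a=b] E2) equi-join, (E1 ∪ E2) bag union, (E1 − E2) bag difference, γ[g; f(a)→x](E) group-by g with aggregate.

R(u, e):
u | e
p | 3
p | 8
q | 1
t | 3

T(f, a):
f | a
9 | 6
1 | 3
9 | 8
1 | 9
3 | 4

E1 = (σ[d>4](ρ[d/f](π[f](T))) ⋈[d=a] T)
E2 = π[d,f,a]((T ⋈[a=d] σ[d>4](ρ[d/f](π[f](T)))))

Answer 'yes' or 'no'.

E1 row counts bottom-up:
  T → 5
  π[f](T) → 5
  ρ[d/f](π[f](T)) → 5
  σ[d>4](ρ[d/f](π[f](T))) → 2
  T → 5
  (σ[d>4](ρ[d/f](π[f](T))) ⋈[d=a] T) → 2
E2 row counts bottom-up:
  T → 5
  T → 5
  π[f](T) → 5
  ρ[d/f](π[f](T)) → 5
  σ[d>4](ρ[d/f](π[f](T))) → 2
  (T ⋈[a=d] σ[d>4](ρ[d/f](π[f](T)))) → 2
  π[d,f,a]((T ⋈[a=d] σ[d>4](ρ[d/f](π[f](T))))) → 2

E1 and E2 produce the same multiset:
d | f | a
9 | 1 | 9
9 | 1 | 9

yes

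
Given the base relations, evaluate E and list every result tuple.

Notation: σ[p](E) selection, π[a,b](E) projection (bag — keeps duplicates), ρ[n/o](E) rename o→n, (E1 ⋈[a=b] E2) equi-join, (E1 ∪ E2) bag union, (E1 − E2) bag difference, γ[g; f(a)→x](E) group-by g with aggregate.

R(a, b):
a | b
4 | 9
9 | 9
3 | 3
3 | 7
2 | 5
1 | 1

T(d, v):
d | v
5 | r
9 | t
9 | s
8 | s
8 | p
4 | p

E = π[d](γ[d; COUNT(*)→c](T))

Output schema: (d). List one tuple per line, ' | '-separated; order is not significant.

Subexpression sizes:
  T → 6
  γ[d; COUNT(*)→c](T) → 4
  π[d](γ[d; COUNT(*)→c](T)) → 4

== RESULT ==
d
4
5
8
9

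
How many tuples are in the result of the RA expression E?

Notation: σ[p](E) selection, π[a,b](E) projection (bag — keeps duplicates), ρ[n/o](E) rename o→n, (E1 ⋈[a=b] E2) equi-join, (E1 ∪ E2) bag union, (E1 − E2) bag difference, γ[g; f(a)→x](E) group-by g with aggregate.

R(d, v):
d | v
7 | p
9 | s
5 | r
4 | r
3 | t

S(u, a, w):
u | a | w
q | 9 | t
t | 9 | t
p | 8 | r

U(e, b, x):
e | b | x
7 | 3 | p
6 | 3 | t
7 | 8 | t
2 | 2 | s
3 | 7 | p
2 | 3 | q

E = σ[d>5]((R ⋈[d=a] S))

Subexpression sizes:
  R → 5
  S → 3
  (R ⋈[d=a] S) → 2
  σ[d>5]((R ⋈[d=a] S)) → 2

|E| = 2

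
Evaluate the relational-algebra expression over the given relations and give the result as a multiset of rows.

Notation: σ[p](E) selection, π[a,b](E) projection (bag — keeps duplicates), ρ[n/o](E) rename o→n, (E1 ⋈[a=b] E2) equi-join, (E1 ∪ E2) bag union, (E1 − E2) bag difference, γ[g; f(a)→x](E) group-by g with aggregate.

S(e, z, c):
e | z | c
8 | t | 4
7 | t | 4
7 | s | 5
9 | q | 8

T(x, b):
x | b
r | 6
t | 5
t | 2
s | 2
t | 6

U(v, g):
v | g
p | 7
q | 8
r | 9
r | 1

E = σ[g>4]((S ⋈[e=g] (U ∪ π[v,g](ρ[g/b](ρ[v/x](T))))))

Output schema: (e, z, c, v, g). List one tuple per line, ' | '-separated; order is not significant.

Row counts bottom-up:
  S → 4
  U → 4
  T → 5
  ρ[v/x](T) → 5
  ρ[g/b](ρ[v/x](T)) → 5
  π[v,g](ρ[g/b](ρ[v/x](T))) → 5
  (U ∪ π[v,g](ρ[g/b](ρ[v/x](T)))) → 9
  (S ⋈[e=g] (U ∪ π[v,g](ρ[g/b](ρ[v/x](T))))) → 4
  σ[g>4]((S ⋈[e=g] (U ∪ π[v,g](ρ[g/b](ρ[v/x](T)))))) → 4

== RESULT ==
e | z | c | v | g
7 | s | 5 | p | 7
7 | t | 4 | p | 7
8 | t | 4 | q | 8
9 | q | 8 | r | 9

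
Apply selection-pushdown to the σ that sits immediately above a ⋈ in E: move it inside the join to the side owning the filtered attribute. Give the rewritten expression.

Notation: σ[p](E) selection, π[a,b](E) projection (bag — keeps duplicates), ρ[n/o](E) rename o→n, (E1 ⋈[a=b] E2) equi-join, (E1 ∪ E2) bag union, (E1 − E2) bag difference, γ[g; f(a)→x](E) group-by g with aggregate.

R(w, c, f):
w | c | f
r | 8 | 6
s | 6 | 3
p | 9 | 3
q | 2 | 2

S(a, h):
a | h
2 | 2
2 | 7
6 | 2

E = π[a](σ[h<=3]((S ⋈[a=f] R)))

σ filters on h, owned by the left side.
E' = π[a]((σ[h<=3](S) ⋈[a=f] R))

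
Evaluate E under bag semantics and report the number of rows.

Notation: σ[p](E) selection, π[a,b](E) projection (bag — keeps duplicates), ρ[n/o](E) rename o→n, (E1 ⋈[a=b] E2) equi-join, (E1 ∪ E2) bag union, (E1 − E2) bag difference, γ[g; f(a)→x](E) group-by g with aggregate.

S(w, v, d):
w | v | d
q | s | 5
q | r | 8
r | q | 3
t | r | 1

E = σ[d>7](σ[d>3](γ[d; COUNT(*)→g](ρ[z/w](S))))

Row counts bottom-up:
  S → 4
  ρ[z/w](S) → 4
  γ[d; COUNT(*)→g](ρ[z/w](S)) → 4
  σ[d>3](γ[d; COUNT(*)→g](ρ[z/w](S))) → 2
  σ[d>7](σ[d>3](γ[d; COUNT(*)→g](ρ[z/w](S)))) → 1

|E| = 1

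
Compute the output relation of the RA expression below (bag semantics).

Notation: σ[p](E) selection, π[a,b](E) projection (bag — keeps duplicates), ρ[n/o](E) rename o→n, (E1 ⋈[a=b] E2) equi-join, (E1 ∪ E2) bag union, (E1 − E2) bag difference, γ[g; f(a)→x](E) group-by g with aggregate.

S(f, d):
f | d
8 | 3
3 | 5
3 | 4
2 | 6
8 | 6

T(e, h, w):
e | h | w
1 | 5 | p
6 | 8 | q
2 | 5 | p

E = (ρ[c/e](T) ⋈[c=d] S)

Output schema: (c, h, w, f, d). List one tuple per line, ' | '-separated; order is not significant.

Per-node cardinality:
  T → 3
  ρ[c/e](T) → 3
  S → 5
  (ρ[c/e](T) ⋈[c=d] S) → 2

== RESULT ==
c | h | w | f | d
6 | 8 | q | 2 | 6
6 | 8 | q | 8 | 6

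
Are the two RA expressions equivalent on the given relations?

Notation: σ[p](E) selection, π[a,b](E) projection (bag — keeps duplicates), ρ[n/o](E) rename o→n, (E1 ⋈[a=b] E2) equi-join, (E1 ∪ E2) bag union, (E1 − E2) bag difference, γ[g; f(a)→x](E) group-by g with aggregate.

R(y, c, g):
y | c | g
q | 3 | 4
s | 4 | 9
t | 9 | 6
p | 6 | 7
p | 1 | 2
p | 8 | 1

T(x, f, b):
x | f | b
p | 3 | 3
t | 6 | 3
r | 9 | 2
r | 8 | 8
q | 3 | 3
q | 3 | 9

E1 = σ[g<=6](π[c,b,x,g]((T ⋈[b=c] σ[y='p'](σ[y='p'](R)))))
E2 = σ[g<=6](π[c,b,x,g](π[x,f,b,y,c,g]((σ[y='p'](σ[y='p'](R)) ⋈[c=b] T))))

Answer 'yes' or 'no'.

E1 row counts bottom-up:
  T → 6
  R → 6
  σ[y='p'](R) → 3
  σ[y='p'](σ[y='p'](R)) → 3
  (T ⋈[b=c] σ[y='p'](σ[y='p'](R))) → 1
  π[c,b,x,g]((T ⋈[b=c] σ[y='p'](σ[y='p'](R)))) → 1
  σ[g<=6](π[c,b,x,g]((T ⋈[b=c] σ[y='p'](σ[y='p'](R))))) → 1
E2 row counts bottom-up:
  R → 6
  σ[y='p'](R) → 3
  σ[y='p'](σ[y='p'](R)) → 3
  T → 6
  (σ[y='p'](σ[y='p'](R)) ⋈[c=b] T) → 1
  π[x,f,b,y,c,g]((σ[y='p'](σ[y='p'](R)) ⋈[c=b] T)) → 1
  π[c,b,x,g](π[x,f,b,y,c,g]((σ[y='p'](σ[y='p'](R)) ⋈[c=b] T))) → 1
  σ[g<=6](π[c,b,x,g](π[x,f,b,y,c,g]((σ[y='p'](σ[y='p'](R)) ⋈[c=b] T)))) → 1

E1 and E2 produce the same multiset:
c | b | x | g
8 | 8 | r | 1

yes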